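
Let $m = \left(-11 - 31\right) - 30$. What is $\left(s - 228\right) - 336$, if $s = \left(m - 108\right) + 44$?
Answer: $-700$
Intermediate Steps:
$m = -72$ ($m = -42 - 30 = -72$)
$s = -136$ ($s = \left(-72 - 108\right) + 44 = -180 + 44 = -136$)
$\left(s - 228\right) - 336 = \left(-136 - 228\right) - 336 = -364 - 336 = -700$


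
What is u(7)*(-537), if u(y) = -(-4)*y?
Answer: -15036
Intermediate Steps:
u(y) = 4*y
u(7)*(-537) = (4*7)*(-537) = 28*(-537) = -15036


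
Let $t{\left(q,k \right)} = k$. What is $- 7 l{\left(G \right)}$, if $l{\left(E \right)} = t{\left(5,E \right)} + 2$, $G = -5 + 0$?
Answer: $21$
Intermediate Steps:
$G = -5$
$l{\left(E \right)} = 2 + E$ ($l{\left(E \right)} = E + 2 = 2 + E$)
$- 7 l{\left(G \right)} = - 7 \left(2 - 5\right) = \left(-7\right) \left(-3\right) = 21$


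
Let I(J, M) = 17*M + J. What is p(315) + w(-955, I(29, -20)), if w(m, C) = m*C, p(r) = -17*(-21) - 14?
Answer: 297348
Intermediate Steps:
p(r) = 343 (p(r) = 357 - 14 = 343)
I(J, M) = J + 17*M
w(m, C) = C*m
p(315) + w(-955, I(29, -20)) = 343 + (29 + 17*(-20))*(-955) = 343 + (29 - 340)*(-955) = 343 - 311*(-955) = 343 + 297005 = 297348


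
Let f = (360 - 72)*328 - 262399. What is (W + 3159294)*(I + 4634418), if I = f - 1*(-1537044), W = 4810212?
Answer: 47845144447662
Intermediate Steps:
f = -167935 (f = 288*328 - 262399 = 94464 - 262399 = -167935)
I = 1369109 (I = -167935 - 1*(-1537044) = -167935 + 1537044 = 1369109)
(W + 3159294)*(I + 4634418) = (4810212 + 3159294)*(1369109 + 4634418) = 7969506*6003527 = 47845144447662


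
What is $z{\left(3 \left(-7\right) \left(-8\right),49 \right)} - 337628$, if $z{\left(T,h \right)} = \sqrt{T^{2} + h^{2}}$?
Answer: $-337453$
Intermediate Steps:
$z{\left(3 \left(-7\right) \left(-8\right),49 \right)} - 337628 = \sqrt{\left(3 \left(-7\right) \left(-8\right)\right)^{2} + 49^{2}} - 337628 = \sqrt{\left(\left(-21\right) \left(-8\right)\right)^{2} + 2401} - 337628 = \sqrt{168^{2} + 2401} - 337628 = \sqrt{28224 + 2401} - 337628 = \sqrt{30625} - 337628 = 175 - 337628 = -337453$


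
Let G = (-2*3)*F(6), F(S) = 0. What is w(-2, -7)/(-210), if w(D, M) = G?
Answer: 0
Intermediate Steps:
G = 0 (G = -2*3*0 = -6*0 = 0)
w(D, M) = 0
w(-2, -7)/(-210) = 0/(-210) = 0*(-1/210) = 0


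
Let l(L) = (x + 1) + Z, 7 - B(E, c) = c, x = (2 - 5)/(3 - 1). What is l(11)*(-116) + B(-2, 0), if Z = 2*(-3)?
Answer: 761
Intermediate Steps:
Z = -6
x = -3/2 ≈ -1.5000
B(E, c) = 7 - c
l(L) = -13/2 (l(L) = (-3/2 + 1) - 6 = -½ - 6 = -13/2)
l(11)*(-116) + B(-2, 0) = -13/2*(-116) + (7 - 1*0) = 754 + (7 + 0) = 754 + 7 = 761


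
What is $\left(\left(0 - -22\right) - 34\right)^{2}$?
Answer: $144$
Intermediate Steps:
$\left(\left(0 - -22\right) - 34\right)^{2} = \left(\left(0 + 22\right) - 34\right)^{2} = \left(22 - 34\right)^{2} = \left(-12\right)^{2} = 144$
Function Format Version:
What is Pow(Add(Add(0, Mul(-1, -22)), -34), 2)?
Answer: 144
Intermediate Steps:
Pow(Add(Add(0, Mul(-1, -22)), -34), 2) = Pow(Add(Add(0, 22), -34), 2) = Pow(Add(22, -34), 2) = Pow(-12, 2) = 144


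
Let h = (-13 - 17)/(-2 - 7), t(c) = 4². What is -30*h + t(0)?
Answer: -84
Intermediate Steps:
t(c) = 16
h = 10/3 (h = -30/(-9) = -30*(-⅑) = 10/3 ≈ 3.3333)
-30*h + t(0) = -30*10/3 + 16 = -100 + 16 = -84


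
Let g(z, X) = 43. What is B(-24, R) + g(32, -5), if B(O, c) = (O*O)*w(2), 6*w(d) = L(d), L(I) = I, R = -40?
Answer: 235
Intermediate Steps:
w(d) = d/6
B(O, c) = O**2/3 (B(O, c) = (O*O)*((1/6)*2) = O**2*(1/3) = O**2/3)
B(-24, R) + g(32, -5) = (1/3)*(-24)**2 + 43 = (1/3)*576 + 43 = 192 + 43 = 235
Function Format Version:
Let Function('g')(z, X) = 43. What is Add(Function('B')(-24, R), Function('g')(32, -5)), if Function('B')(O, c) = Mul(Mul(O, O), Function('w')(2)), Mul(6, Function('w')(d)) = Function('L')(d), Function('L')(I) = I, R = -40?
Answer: 235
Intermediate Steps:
Function('w')(d) = Mul(Rational(1, 6), d)
Function('B')(O, c) = Mul(Rational(1, 3), Pow(O, 2)) (Function('B')(O, c) = Mul(Mul(O, O), Mul(Rational(1, 6), 2)) = Mul(Pow(O, 2), Rational(1, 3)) = Mul(Rational(1, 3), Pow(O, 2)))
Add(Function('B')(-24, R), Function('g')(32, -5)) = Add(Mul(Rational(1, 3), Pow(-24, 2)), 43) = Add(Mul(Rational(1, 3), 576), 43) = Add(192, 43) = 235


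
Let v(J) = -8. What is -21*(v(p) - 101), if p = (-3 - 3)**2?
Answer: 2289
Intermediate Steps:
p = 36 (p = (-6)**2 = 36)
-21*(v(p) - 101) = -21*(-8 - 101) = -21*(-109) = 2289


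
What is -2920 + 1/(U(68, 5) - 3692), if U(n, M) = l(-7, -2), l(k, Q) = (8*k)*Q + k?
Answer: -10474041/3587 ≈ -2920.0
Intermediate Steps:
l(k, Q) = k + 8*Q*k (l(k, Q) = 8*Q*k + k = k + 8*Q*k)
U(n, M) = 105 (U(n, M) = -7*(1 + 8*(-2)) = -7*(1 - 16) = -7*(-15) = 105)
-2920 + 1/(U(68, 5) - 3692) = -2920 + 1/(105 - 3692) = -2920 + 1/(-3587) = -2920 - 1/3587 = -10474041/3587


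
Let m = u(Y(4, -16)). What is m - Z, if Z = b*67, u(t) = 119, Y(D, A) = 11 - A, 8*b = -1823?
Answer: 123093/8 ≈ 15387.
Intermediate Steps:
b = -1823/8 (b = (⅛)*(-1823) = -1823/8 ≈ -227.88)
m = 119
Z = -122141/8 (Z = -1823/8*67 = -122141/8 ≈ -15268.)
m - Z = 119 - 1*(-122141/8) = 119 + 122141/8 = 123093/8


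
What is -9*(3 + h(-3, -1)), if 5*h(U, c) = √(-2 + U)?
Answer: -27 - 9*I*√5/5 ≈ -27.0 - 4.0249*I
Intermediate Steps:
h(U, c) = √(-2 + U)/5
-9*(3 + h(-3, -1)) = -9*(3 + √(-2 - 3)/5) = -9*(3 + √(-5)/5) = -9*(3 + (I*√5)/5) = -9*(3 + I*√5/5) = -27 - 9*I*√5/5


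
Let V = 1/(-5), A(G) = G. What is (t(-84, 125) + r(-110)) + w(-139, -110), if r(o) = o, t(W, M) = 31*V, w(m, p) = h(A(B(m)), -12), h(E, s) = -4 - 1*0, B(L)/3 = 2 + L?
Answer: -601/5 ≈ -120.20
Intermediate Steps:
B(L) = 6 + 3*L (B(L) = 3*(2 + L) = 6 + 3*L)
V = -1/5 ≈ -0.20000
h(E, s) = -4 (h(E, s) = -4 + 0 = -4)
w(m, p) = -4
t(W, M) = -31/5 (t(W, M) = 31*(-1/5) = -31/5)
(t(-84, 125) + r(-110)) + w(-139, -110) = (-31/5 - 110) - 4 = -581/5 - 4 = -601/5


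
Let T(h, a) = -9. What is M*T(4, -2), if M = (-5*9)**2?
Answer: -18225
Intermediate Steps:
M = 2025 (M = (-45)**2 = 2025)
M*T(4, -2) = 2025*(-9) = -18225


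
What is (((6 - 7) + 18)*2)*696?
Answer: 23664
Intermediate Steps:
(((6 - 7) + 18)*2)*696 = ((-1 + 18)*2)*696 = (17*2)*696 = 34*696 = 23664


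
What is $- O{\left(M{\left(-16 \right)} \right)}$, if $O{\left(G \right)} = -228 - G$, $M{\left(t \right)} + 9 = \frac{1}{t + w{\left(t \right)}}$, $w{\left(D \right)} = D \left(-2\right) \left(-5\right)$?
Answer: $\frac{38543}{176} \approx 218.99$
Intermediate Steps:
$w{\left(D \right)} = 10 D$ ($w{\left(D \right)} = - 2 D \left(-5\right) = 10 D$)
$M{\left(t \right)} = -9 + \frac{1}{11 t}$ ($M{\left(t \right)} = -9 + \frac{1}{t + 10 t} = -9 + \frac{1}{11 t}$)
$- O{\left(M{\left(-16 \right)} \right)} = - (-228 - \left(-9 + \frac{1}{11 \left(-16\right)}\right)) = - (-228 - \left(-9 + \frac{1}{11} \left(- \frac{1}{16}\right)\right)) = - (-228 - \left(-9 - \frac{1}{176}\right)) = - (-228 - - \frac{1585}{176}) = - (-228 + \frac{1585}{176}) = \left(-1\right) \left(- \frac{38543}{176}\right) = \frac{38543}{176}$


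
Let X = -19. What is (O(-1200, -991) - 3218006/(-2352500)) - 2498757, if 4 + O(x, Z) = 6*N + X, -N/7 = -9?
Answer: -2938743743497/1176250 ≈ -2.4984e+6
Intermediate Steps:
N = 63 (N = -7*(-9) = 63)
O(x, Z) = 355 (O(x, Z) = -4 + (6*63 - 19) = -4 + (378 - 19) = -4 + 359 = 355)
(O(-1200, -991) - 3218006/(-2352500)) - 2498757 = (355 - 3218006/(-2352500)) - 2498757 = (355 - 3218006*(-1/2352500)) - 2498757 = (355 + 1609003/1176250) - 2498757 = 419177753/1176250 - 2498757 = -2938743743497/1176250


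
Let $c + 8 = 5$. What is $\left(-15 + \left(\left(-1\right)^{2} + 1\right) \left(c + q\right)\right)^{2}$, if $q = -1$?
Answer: $529$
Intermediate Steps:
$c = -3$ ($c = -8 + 5 = -3$)
$\left(-15 + \left(\left(-1\right)^{2} + 1\right) \left(c + q\right)\right)^{2} = \left(-15 + \left(\left(-1\right)^{2} + 1\right) \left(-3 - 1\right)\right)^{2} = \left(-15 + \left(1 + 1\right) \left(-4\right)\right)^{2} = \left(-15 + 2 \left(-4\right)\right)^{2} = \left(-15 - 8\right)^{2} = \left(-23\right)^{2} = 529$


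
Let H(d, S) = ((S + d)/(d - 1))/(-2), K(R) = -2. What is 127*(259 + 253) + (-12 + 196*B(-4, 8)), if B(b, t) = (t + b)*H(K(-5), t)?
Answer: 65796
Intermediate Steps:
H(d, S) = -(S + d)/(2*(-1 + d)) (H(d, S) = ((S + d)/(-1 + d))*(-½) = -(S + d)/(2*(-1 + d)))
B(b, t) = (-⅓ + t/6)*(b + t) (B(b, t) = (t + b)*((-t - 1*(-2))/(2*(-1 - 2))) = (b + t)*((½)*(-t + 2)/(-3)) = (b + t)*((½)*(-⅓)*(2 - t)) = (b + t)*(-⅓ + t/6) = (-⅓ + t/6)*(b + t))
127*(259 + 253) + (-12 + 196*B(-4, 8)) = 127*(259 + 253) + (-12 + 196*((-2 + 8)*(-4 + 8)/6)) = 127*512 + (-12 + 196*((⅙)*6*4)) = 65024 + (-12 + 196*4) = 65024 + (-12 + 784) = 65024 + 772 = 65796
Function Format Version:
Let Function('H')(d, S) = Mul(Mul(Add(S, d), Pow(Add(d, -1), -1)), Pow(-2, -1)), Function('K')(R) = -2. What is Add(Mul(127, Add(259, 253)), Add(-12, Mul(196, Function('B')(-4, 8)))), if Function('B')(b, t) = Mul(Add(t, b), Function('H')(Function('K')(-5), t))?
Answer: 65796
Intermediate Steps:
Function('H')(d, S) = Mul(Rational(-1, 2), Pow(Add(-1, d), -1), Add(S, d)) (Function('H')(d, S) = Mul(Mul(Add(S, d), Pow(Add(-1, d), -1)), Rational(-1, 2)) = Mul(Mul(Pow(Add(-1, d), -1), Add(S, d)), Rational(-1, 2)) = Mul(Rational(-1, 2), Pow(Add(-1, d), -1), Add(S, d)))
Function('B')(b, t) = Mul(Add(Rational(-1, 3), Mul(Rational(1, 6), t)), Add(b, t)) (Function('B')(b, t) = Mul(Add(t, b), Mul(Rational(1, 2), Pow(Add(-1, -2), -1), Add(Mul(-1, t), Mul(-1, -2)))) = Mul(Add(b, t), Mul(Rational(1, 2), Pow(-3, -1), Add(Mul(-1, t), 2))) = Mul(Add(b, t), Mul(Rational(1, 2), Rational(-1, 3), Add(2, Mul(-1, t)))) = Mul(Add(b, t), Add(Rational(-1, 3), Mul(Rational(1, 6), t))) = Mul(Add(Rational(-1, 3), Mul(Rational(1, 6), t)), Add(b, t)))
Add(Mul(127, Add(259, 253)), Add(-12, Mul(196, Function('B')(-4, 8)))) = Add(Mul(127, Add(259, 253)), Add(-12, Mul(196, Mul(Rational(1, 6), Add(-2, 8), Add(-4, 8))))) = Add(Mul(127, 512), Add(-12, Mul(196, Mul(Rational(1, 6), 6, 4)))) = Add(65024, Add(-12, Mul(196, 4))) = Add(65024, Add(-12, 784)) = Add(65024, 772) = 65796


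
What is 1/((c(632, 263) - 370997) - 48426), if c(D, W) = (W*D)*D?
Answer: 1/104629089 ≈ 9.5576e-9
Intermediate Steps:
c(D, W) = W*D² (c(D, W) = (D*W)*D = W*D²)
1/((c(632, 263) - 370997) - 48426) = 1/((263*632² - 370997) - 48426) = 1/((263*399424 - 370997) - 48426) = 1/((105048512 - 370997) - 48426) = 1/(104677515 - 48426) = 1/104629089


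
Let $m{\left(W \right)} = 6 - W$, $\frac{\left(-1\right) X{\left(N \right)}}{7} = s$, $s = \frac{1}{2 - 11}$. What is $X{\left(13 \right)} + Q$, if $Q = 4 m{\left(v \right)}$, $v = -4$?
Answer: $\frac{367}{9} \approx 40.778$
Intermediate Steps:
$s = - \frac{1}{9}$ ($s = \frac{1}{-9} = - \frac{1}{9} \approx -0.11111$)
$X{\left(N \right)} = \frac{7}{9}$ ($X{\left(N \right)} = \left(-7\right) \left(- \frac{1}{9}\right) = \frac{7}{9}$)
$Q = 40$ ($Q = 4 \left(6 - -4\right) = 4 \left(6 + 4\right) = 4 \cdot 10 = 40$)
$X{\left(13 \right)} + Q = \frac{7}{9} + 40 = \frac{367}{9}$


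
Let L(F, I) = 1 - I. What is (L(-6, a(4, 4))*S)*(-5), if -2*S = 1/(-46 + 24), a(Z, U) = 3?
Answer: 5/22 ≈ 0.22727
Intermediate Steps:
S = 1/44 (S = -1/(2*(-46 + 24)) = -½/(-22) = -½*(-1/22) = 1/44 ≈ 0.022727)
(L(-6, a(4, 4))*S)*(-5) = ((1 - 1*3)*(1/44))*(-5) = ((1 - 3)*(1/44))*(-5) = -2*1/44*(-5) = -1/22*(-5) = 5/22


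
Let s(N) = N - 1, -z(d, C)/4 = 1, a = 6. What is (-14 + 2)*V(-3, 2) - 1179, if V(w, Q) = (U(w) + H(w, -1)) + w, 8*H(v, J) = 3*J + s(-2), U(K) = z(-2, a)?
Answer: -1086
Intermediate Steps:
z(d, C) = -4 (z(d, C) = -4*1 = -4)
s(N) = -1 + N
U(K) = -4
H(v, J) = -3/8 + 3*J/8 (H(v, J) = (3*J + (-1 - 2))/8 = (3*J - 3)/8 = (-3 + 3*J)/8 = -3/8 + 3*J/8)
V(w, Q) = -19/4 + w (V(w, Q) = (-4 + (-3/8 + (3/8)*(-1))) + w = (-4 + (-3/8 - 3/8)) + w = (-4 - ¾) + w = -19/4 + w)
(-14 + 2)*V(-3, 2) - 1179 = (-14 + 2)*(-19/4 - 3) - 1179 = -12*(-31/4) - 1179 = 93 - 1179 = -1086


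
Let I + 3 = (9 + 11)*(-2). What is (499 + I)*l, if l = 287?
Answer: 130872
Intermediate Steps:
I = -43 (I = -3 + (9 + 11)*(-2) = -3 + 20*(-2) = -3 - 40 = -43)
(499 + I)*l = (499 - 43)*287 = 456*287 = 130872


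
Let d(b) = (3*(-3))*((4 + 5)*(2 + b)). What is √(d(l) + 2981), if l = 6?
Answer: √2333 ≈ 48.301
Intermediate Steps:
d(b) = -162 - 81*b (d(b) = -81*(2 + b) = -9*(18 + 9*b) = -162 - 81*b)
√(d(l) + 2981) = √((-162 - 81*6) + 2981) = √((-162 - 486) + 2981) = √(-648 + 2981) = √2333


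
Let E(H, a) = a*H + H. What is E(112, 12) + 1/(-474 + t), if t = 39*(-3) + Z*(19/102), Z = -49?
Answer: 89126026/61213 ≈ 1456.0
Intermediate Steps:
E(H, a) = H + H*a (E(H, a) = H*a + H = H + H*a)
t = -12865/102 (t = 39*(-3) - 931/102 = -117 - 931/102 = -12865/102 ≈ -126.13)
E(112, 12) + 1/(-474 + t) = 112*(1 + 12) + 1/(-474 - 12865/102) = 112*13 + 1/(-61213/102) = 1456 - 102/61213 = 89126026/61213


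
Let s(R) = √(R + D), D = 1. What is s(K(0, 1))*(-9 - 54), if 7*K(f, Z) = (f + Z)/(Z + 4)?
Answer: -54*√35/5 ≈ -63.894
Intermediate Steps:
K(f, Z) = (Z + f)/(7*(4 + Z)) (K(f, Z) = ((f + Z)/(Z + 4))/7 = ((Z + f)/(4 + Z))/7 = (Z + f)/(7*(4 + Z)))
s(R) = √(1 + R) (s(R) = √(R + 1) = √(1 + R))
s(K(0, 1))*(-9 - 54) = √(1 + (1 + 0)/(7*(4 + 1)))*(-9 - 54) = √(1 + (⅐)*1/5)*(-63) = √(1 + (⅐)*(⅕)*1)*(-63) = √(1 + 1/35)*(-63) = √(36/35)*(-63) = (6*√35/35)*(-63) = -54*√35/5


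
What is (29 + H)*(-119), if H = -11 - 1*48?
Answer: 3570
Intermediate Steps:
H = -59 (H = -11 - 48 = -59)
(29 + H)*(-119) = (29 - 59)*(-119) = -30*(-119) = 3570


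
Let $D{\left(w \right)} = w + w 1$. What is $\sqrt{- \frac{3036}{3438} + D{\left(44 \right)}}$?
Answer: $\frac{\sqrt{28603014}}{573} \approx 9.3336$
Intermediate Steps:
$D{\left(w \right)} = 2 w$ ($D{\left(w \right)} = w + w = 2 w$)
$\sqrt{- \frac{3036}{3438} + D{\left(44 \right)}} = \sqrt{- \frac{3036}{3438} + 2 \cdot 44} = \sqrt{\left(-3036\right) \frac{1}{3438} + 88} = \sqrt{- \frac{506}{573} + 88} = \sqrt{\frac{49918}{573}} = \frac{\sqrt{28603014}}{573}$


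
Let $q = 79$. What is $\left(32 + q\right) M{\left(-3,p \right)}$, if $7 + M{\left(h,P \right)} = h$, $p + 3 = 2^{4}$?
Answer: $-1110$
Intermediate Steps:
$p = 13$ ($p = -3 + 2^{4} = -3 + 16 = 13$)
$M{\left(h,P \right)} = -7 + h$
$\left(32 + q\right) M{\left(-3,p \right)} = \left(32 + 79\right) \left(-7 - 3\right) = 111 \left(-10\right) = -1110$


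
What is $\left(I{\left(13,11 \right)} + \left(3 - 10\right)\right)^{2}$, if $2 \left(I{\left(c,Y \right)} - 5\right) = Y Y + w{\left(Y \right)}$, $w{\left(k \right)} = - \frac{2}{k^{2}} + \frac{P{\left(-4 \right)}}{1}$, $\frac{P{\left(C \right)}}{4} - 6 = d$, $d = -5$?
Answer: $\frac{214300321}{58564} \approx 3659.3$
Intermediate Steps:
$P{\left(C \right)} = 4$ ($P{\left(C \right)} = 24 + 4 \left(-5\right) = 24 - 20 = 4$)
$w{\left(k \right)} = 4 - \frac{2}{k^{2}}$ ($w{\left(k \right)} = - \frac{2}{k^{2}} + \frac{4}{1} = - \frac{2}{k^{2}} + 4 \cdot 1 = - \frac{2}{k^{2}} + 4 = 4 - \frac{2}{k^{2}}$)
$I{\left(c,Y \right)} = 7 + \frac{Y^{2}}{2} - \frac{1}{Y^{2}}$ ($I{\left(c,Y \right)} = 5 + \frac{Y Y + \left(4 - \frac{2}{Y^{2}}\right)}{2} = 5 + \frac{Y^{2} + \left(4 - \frac{2}{Y^{2}}\right)}{2} = 5 + \frac{4 + Y^{2} - \frac{2}{Y^{2}}}{2} = 5 + \left(2 + \frac{Y^{2}}{2} - \frac{1}{Y^{2}}\right) = 7 + \frac{Y^{2}}{2} - \frac{1}{Y^{2}}$)
$\left(I{\left(13,11 \right)} + \left(3 - 10\right)\right)^{2} = \left(\left(7 + \frac{11^{2}}{2} - \frac{1}{121}\right) + \left(3 - 10\right)\right)^{2} = \left(\left(7 + \frac{1}{2} \cdot 121 - \frac{1}{121}\right) + \left(3 - 10\right)\right)^{2} = \left(\left(7 + \frac{121}{2} - \frac{1}{121}\right) - 7\right)^{2} = \left(\frac{16333}{242} - 7\right)^{2} = \left(\frac{14639}{242}\right)^{2} = \frac{214300321}{58564}$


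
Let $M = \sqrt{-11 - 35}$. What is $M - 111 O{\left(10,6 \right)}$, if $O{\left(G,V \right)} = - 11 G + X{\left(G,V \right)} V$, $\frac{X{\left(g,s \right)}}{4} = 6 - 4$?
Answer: $6882 + i \sqrt{46} \approx 6882.0 + 6.7823 i$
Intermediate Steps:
$X{\left(g,s \right)} = 8$ ($X{\left(g,s \right)} = 4 \left(6 - 4\right) = 4 \cdot 2 = 8$)
$O{\left(G,V \right)} = - 11 G + 8 V$
$M = i \sqrt{46}$ ($M = \sqrt{-46} = i \sqrt{46} \approx 6.7823 i$)
$M - 111 O{\left(10,6 \right)} = i \sqrt{46} - 111 \left(\left(-11\right) 10 + 8 \cdot 6\right) = i \sqrt{46} - 111 \left(-110 + 48\right) = i \sqrt{46} - -6882 = i \sqrt{46} + 6882 = 6882 + i \sqrt{46}$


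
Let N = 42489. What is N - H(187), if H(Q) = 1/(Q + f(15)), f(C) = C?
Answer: 8582777/202 ≈ 42489.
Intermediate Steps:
H(Q) = 1/(15 + Q) (H(Q) = 1/(Q + 15) = 1/(15 + Q))
N - H(187) = 42489 - 1/(15 + 187) = 42489 - 1/202 = 8582777/202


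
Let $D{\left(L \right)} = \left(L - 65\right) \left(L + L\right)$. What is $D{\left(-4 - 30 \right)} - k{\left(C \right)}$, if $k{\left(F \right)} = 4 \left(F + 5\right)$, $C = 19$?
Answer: $6636$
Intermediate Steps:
$k{\left(F \right)} = 20 + 4 F$ ($k{\left(F \right)} = 4 \left(5 + F\right) = 20 + 4 F$)
$D{\left(L \right)} = 2 L \left(-65 + L\right)$ ($D{\left(L \right)} = \left(-65 + L\right) 2 L = 2 L \left(-65 + L\right)$)
$D{\left(-4 - 30 \right)} - k{\left(C \right)} = 2 \left(-4 - 30\right) \left(-65 - 34\right) - \left(20 + 4 \cdot 19\right) = 2 \left(-4 - 30\right) \left(-65 - 34\right) - \left(20 + 76\right) = 2 \left(-34\right) \left(-65 - 34\right) - 96 = 2 \left(-34\right) \left(-99\right) - 96 = 6732 - 96 = 6636$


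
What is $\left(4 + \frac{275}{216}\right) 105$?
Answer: $\frac{39865}{72} \approx 553.68$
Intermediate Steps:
$\left(4 + \frac{275}{216}\right) 105 = \frac{1139}{216} \cdot 105 = \frac{39865}{72}$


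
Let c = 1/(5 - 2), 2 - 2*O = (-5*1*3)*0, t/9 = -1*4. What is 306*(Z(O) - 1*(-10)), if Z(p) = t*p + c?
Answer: -7854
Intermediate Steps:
t = -36 (t = 9*(-1*4) = 9*(-4) = -36)
O = 1 (O = 1 - -5*1*3*0/2 = 1 - (-5*3)*0/2 = 1 - (-15)*0/2 = 1 - ½*0 = 1 + 0 = 1)
c = ⅓ (c = 1/3 = ⅓ ≈ 0.33333)
Z(p) = ⅓ - 36*p (Z(p) = -36*p + ⅓ = ⅓ - 36*p)
306*(Z(O) - 1*(-10)) = 306*((⅓ - 36*1) - 1*(-10)) = 306*((⅓ - 36) + 10) = 306*(-107/3 + 10) = 306*(-77/3) = -7854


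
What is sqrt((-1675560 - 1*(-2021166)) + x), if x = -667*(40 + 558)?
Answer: 2*I*sqrt(13315) ≈ 230.78*I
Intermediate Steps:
x = -398866 (x = -667*598 = -398866)
sqrt((-1675560 - 1*(-2021166)) + x) = sqrt((-1675560 - 1*(-2021166)) - 398866) = sqrt((-1675560 + 2021166) - 398866) = sqrt(345606 - 398866) = sqrt(-53260) = 2*I*sqrt(13315)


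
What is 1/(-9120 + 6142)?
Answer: -1/2978 ≈ -0.00033580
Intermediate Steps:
1/(-9120 + 6142) = 1/(-2978) = -1/2978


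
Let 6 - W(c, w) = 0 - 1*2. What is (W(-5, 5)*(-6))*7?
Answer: -336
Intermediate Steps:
W(c, w) = 8 (W(c, w) = 6 - (0 - 1*2) = 6 - (0 - 2) = 6 - 1*(-2) = 6 + 2 = 8)
(W(-5, 5)*(-6))*7 = (8*(-6))*7 = -48*7 = -336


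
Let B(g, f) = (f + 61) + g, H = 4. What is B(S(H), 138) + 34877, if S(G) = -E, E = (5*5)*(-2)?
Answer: 35126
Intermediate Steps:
E = -50 (E = 25*(-2) = -50)
S(G) = 50 (S(G) = -1*(-50) = 50)
B(g, f) = 61 + f + g (B(g, f) = (61 + f) + g = 61 + f + g)
B(S(H), 138) + 34877 = (61 + 138 + 50) + 34877 = 249 + 34877 = 35126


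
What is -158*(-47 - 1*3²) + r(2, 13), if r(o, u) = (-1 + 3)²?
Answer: 8852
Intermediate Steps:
r(o, u) = 4 (r(o, u) = 2² = 4)
-158*(-47 - 1*3²) + r(2, 13) = -158*(-47 - 1*3²) + 4 = -158*(-47 - 1*9) + 4 = -158*(-47 - 9) + 4 = -158*(-56) + 4 = 8848 + 4 = 8852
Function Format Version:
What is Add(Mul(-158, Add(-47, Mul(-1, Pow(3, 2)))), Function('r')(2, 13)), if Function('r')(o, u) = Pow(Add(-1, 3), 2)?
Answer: 8852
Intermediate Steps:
Function('r')(o, u) = 4 (Function('r')(o, u) = Pow(2, 2) = 4)
Add(Mul(-158, Add(-47, Mul(-1, Pow(3, 2)))), Function('r')(2, 13)) = Add(Mul(-158, Add(-47, Mul(-1, Pow(3, 2)))), 4) = Add(Mul(-158, Add(-47, Mul(-1, 9))), 4) = Add(Mul(-158, Add(-47, -9)), 4) = Add(Mul(-158, -56), 4) = Add(8848, 4) = 8852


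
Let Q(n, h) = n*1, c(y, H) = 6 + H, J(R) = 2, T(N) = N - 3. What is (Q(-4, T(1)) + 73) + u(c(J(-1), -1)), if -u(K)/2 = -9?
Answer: 87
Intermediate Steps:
T(N) = -3 + N
u(K) = 18 (u(K) = -2*(-9) = 18)
Q(n, h) = n
(Q(-4, T(1)) + 73) + u(c(J(-1), -1)) = (-4 + 73) + 18 = 69 + 18 = 87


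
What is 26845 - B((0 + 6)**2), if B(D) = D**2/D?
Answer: 26809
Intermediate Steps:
B(D) = D
26845 - B((0 + 6)**2) = 26845 - (0 + 6)**2 = 26845 - 1*6**2 = 26845 - 1*36 = 26845 - 36 = 26809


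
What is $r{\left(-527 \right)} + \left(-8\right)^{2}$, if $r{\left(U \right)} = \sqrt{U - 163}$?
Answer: $64 + i \sqrt{690} \approx 64.0 + 26.268 i$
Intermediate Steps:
$r{\left(U \right)} = \sqrt{-163 + U}$
$r{\left(-527 \right)} + \left(-8\right)^{2} = \sqrt{-163 - 527} + \left(-8\right)^{2} = \sqrt{-690} + 64 = i \sqrt{690} + 64 = 64 + i \sqrt{690}$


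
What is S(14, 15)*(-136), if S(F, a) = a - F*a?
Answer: 26520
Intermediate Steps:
S(F, a) = a - F*a
S(14, 15)*(-136) = (15*(1 - 1*14))*(-136) = (15*(1 - 14))*(-136) = (15*(-13))*(-136) = -195*(-136) = 26520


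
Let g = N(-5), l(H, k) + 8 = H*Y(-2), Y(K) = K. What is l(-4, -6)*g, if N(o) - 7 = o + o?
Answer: 0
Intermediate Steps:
N(o) = 7 + 2*o (N(o) = 7 + (o + o) = 7 + 2*o)
l(H, k) = -8 - 2*H (l(H, k) = -8 + H*(-2) = -8 - 2*H)
g = -3 (g = 7 + 2*(-5) = 7 - 10 = -3)
l(-4, -6)*g = (-8 - 2*(-4))*(-3) = (-8 + 8)*(-3) = 0*(-3) = 0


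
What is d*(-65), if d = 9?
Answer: -585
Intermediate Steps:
d*(-65) = 9*(-65) = -585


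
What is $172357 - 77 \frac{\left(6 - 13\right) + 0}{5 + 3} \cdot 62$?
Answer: $\frac{706137}{4} \approx 1.7653 \cdot 10^{5}$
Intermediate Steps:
$172357 - 77 \frac{\left(6 - 13\right) + 0}{5 + 3} \cdot 62 = 172357 - 77 \frac{\left(6 - 13\right) + 0}{8} \cdot 62 = 172357 - 77 \left(-7 + 0\right) \frac{1}{8} \cdot 62 = 172357 - 77 \left(\left(-7\right) \frac{1}{8}\right) 62 = 172357 - 77 \left(- \frac{7}{8}\right) 62 = 172357 - \left(- \frac{539}{8}\right) 62 = 172357 - - \frac{16709}{4} = 172357 + \frac{16709}{4} = \frac{706137}{4}$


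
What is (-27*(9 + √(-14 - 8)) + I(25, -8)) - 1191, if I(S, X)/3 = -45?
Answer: -1569 - 27*I*√22 ≈ -1569.0 - 126.64*I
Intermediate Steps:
I(S, X) = -135 (I(S, X) = 3*(-45) = -135)
(-27*(9 + √(-14 - 8)) + I(25, -8)) - 1191 = (-27*(9 + √(-14 - 8)) - 135) - 1191 = (-27*(9 + √(-22)) - 135) - 1191 = (-27*(9 + I*√22) - 135) - 1191 = ((-243 - 27*I*√22) - 135) - 1191 = (-378 - 27*I*√22) - 1191 = -1569 - 27*I*√22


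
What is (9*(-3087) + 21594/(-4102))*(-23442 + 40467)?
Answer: -970318253250/2051 ≈ -4.7310e+8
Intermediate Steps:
(9*(-3087) + 21594/(-4102))*(-23442 + 40467) = (-27783 + 21594*(-1/4102))*17025 = (-27783 - 10797/2051)*17025 = -56993730/2051*17025 = -970318253250/2051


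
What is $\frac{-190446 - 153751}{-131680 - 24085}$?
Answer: $\frac{344197}{155765} \approx 2.2097$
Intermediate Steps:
$\frac{-190446 - 153751}{-131680 - 24085} = - \frac{344197}{-155765} = \left(-344197\right) \left(- \frac{1}{155765}\right) = \frac{344197}{155765}$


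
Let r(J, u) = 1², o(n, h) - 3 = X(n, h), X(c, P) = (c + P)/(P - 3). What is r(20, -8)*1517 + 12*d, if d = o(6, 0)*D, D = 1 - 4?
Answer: 1481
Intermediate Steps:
D = -3
X(c, P) = (P + c)/(-3 + P)
o(n, h) = 3 + (h + n)/(-3 + h)
d = -3 (d = ((-9 + 6 + 4*0)/(-3 + 0))*(-3) = ((-9 + 6 + 0)/(-3))*(-3) = -⅓*(-3)*(-3) = 1*(-3) = -3)
r(J, u) = 1
r(20, -8)*1517 + 12*d = 1*1517 + 12*(-3) = 1517 - 36 = 1481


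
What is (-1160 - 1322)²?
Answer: 6160324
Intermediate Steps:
(-1160 - 1322)² = (-2482)² = 6160324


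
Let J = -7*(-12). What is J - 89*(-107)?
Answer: 9607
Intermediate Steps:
J = 84
J - 89*(-107) = 84 - 89*(-107) = 84 + 9523 = 9607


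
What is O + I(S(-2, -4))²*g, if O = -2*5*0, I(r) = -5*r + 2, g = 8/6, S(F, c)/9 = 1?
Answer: 7396/3 ≈ 2465.3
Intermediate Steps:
S(F, c) = 9 (S(F, c) = 9*1 = 9)
g = 4/3 (g = 8*(⅙) = 4/3 ≈ 1.3333)
I(r) = 2 - 5*r
O = 0 (O = -10*0 = 0)
O + I(S(-2, -4))²*g = 0 + (2 - 5*9)²*(4/3) = 0 + (2 - 45)²*(4/3) = 0 + (-43)²*(4/3) = 0 + 1849*(4/3) = 0 + 7396/3 = 7396/3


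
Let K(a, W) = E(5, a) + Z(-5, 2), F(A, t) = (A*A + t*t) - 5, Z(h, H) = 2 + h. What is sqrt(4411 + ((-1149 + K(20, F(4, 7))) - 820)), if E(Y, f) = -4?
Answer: sqrt(2435) ≈ 49.346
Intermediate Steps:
F(A, t) = -5 + A**2 + t**2 (F(A, t) = (A**2 + t**2) - 5 = -5 + A**2 + t**2)
K(a, W) = -7 (K(a, W) = -4 + (2 - 5) = -4 - 3 = -7)
sqrt(4411 + ((-1149 + K(20, F(4, 7))) - 820)) = sqrt(4411 + ((-1149 - 7) - 820)) = sqrt(4411 + (-1156 - 820)) = sqrt(4411 - 1976) = sqrt(2435)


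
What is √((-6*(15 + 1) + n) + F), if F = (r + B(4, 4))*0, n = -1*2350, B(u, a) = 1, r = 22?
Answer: I*√2446 ≈ 49.457*I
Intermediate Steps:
n = -2350
F = 0 (F = (22 + 1)*0 = 23*0 = 0)
√((-6*(15 + 1) + n) + F) = √((-6*(15 + 1) - 2350) + 0) = √((-6*16 - 2350) + 0) = √((-96 - 2350) + 0) = √(-2446 + 0) = √(-2446) = I*√2446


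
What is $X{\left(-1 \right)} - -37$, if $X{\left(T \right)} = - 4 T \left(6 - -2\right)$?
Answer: $69$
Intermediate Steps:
$X{\left(T \right)} = - 32 T$ ($X{\left(T \right)} = - 4 T \left(6 + 2\right) = - 4 T 8 = - 32 T$)
$X{\left(-1 \right)} - -37 = \left(-32\right) \left(-1\right) - -37 = 32 + 37 = 69$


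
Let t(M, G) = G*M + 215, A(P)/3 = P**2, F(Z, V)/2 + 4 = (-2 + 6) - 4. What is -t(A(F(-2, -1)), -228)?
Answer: 43561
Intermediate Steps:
F(Z, V) = -8 (F(Z, V) = -8 + 2*((-2 + 6) - 4) = -8 + 2*(4 - 4) = -8 + 2*0 = -8 + 0 = -8)
A(P) = 3*P**2
t(M, G) = 215 + G*M
-t(A(F(-2, -1)), -228) = -(215 - 684*(-8)**2) = -(215 - 684*64) = -(215 - 228*192) = -(215 - 43776) = -1*(-43561) = 43561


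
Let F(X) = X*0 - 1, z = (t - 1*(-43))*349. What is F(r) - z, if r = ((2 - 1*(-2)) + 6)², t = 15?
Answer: -20243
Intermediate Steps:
r = 100 (r = ((2 + 2) + 6)² = (4 + 6)² = 10² = 100)
z = 20242 (z = (15 - 1*(-43))*349 = (15 + 43)*349 = 58*349 = 20242)
F(X) = -1 (F(X) = 0 - 1 = -1)
F(r) - z = -1 - 1*20242 = -1 - 20242 = -20243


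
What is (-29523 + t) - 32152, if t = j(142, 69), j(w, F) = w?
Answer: -61533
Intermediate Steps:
t = 142
(-29523 + t) - 32152 = (-29523 + 142) - 32152 = -29381 - 32152 = -61533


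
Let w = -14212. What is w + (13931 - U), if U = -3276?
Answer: 2995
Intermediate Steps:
w + (13931 - U) = -14212 + (13931 - 1*(-3276)) = -14212 + (13931 + 3276) = -14212 + 17207 = 2995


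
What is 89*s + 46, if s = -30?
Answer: -2624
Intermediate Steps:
89*s + 46 = 89*(-30) + 46 = -2670 + 46 = -2624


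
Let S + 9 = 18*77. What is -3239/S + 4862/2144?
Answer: -124721/1476144 ≈ -0.084491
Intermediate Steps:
S = 1377 (S = -9 + 18*77 = -9 + 1386 = 1377)
-3239/S + 4862/2144 = -3239/1377 + 4862/2144 = -3239*1/1377 + 4862*(1/2144) = -3239/1377 + 2431/1072 = -124721/1476144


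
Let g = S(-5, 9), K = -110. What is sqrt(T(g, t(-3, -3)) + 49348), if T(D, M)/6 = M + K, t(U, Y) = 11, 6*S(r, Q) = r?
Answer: sqrt(48754) ≈ 220.80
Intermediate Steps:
S(r, Q) = r/6
g = -5/6 (g = (1/6)*(-5) = -5/6 ≈ -0.83333)
T(D, M) = -660 + 6*M (T(D, M) = 6*(M - 110) = 6*(-110 + M) = -660 + 6*M)
sqrt(T(g, t(-3, -3)) + 49348) = sqrt((-660 + 6*11) + 49348) = sqrt((-660 + 66) + 49348) = sqrt(-594 + 49348) = sqrt(48754)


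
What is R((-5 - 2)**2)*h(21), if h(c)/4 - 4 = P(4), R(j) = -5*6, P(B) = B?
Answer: -960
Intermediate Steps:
R(j) = -30
h(c) = 32 (h(c) = 16 + 4*4 = 16 + 16 = 32)
R((-5 - 2)**2)*h(21) = -30*32 = -960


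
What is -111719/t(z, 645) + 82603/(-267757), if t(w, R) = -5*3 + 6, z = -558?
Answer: 29912800856/2409813 ≈ 12413.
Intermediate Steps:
t(w, R) = -9 (t(w, R) = -15 + 6 = -9)
-111719/t(z, 645) + 82603/(-267757) = -111719/(-9) + 82603/(-267757) = -111719*(-1/9) + 82603*(-1/267757) = 111719/9 - 82603/267757 = 29912800856/2409813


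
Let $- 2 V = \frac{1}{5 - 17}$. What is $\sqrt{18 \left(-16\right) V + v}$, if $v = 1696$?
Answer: $2 \sqrt{421} \approx 41.037$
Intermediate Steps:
$V = \frac{1}{24}$ ($V = - \frac{1}{2 \left(5 - 17\right)} = - \frac{1}{2 \left(-12\right)} = \left(- \frac{1}{2}\right) \left(- \frac{1}{12}\right) = \frac{1}{24} \approx 0.041667$)
$\sqrt{18 \left(-16\right) V + v} = \sqrt{18 \left(-16\right) \frac{1}{24} + 1696} = \sqrt{\left(-288\right) \frac{1}{24} + 1696} = \sqrt{-12 + 1696} = \sqrt{1684} = 2 \sqrt{421}$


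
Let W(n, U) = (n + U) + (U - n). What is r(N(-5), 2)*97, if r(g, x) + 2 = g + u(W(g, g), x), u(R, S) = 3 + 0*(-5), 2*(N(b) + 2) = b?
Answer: -679/2 ≈ -339.50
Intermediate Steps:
N(b) = -2 + b/2
W(n, U) = 2*U (W(n, U) = (U + n) + (U - n) = 2*U)
u(R, S) = 3 (u(R, S) = 3 + 0 = 3)
r(g, x) = 1 + g (r(g, x) = -2 + (g + 3) = -2 + (3 + g) = 1 + g)
r(N(-5), 2)*97 = (1 + (-2 + (½)*(-5)))*97 = (1 + (-2 - 5/2))*97 = (1 - 9/2)*97 = -7/2*97 = -679/2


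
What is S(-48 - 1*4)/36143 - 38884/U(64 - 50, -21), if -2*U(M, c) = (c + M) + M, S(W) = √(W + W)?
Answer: 77768/7 + 2*I*√26/36143 ≈ 11110.0 + 0.00028216*I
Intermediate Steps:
S(W) = √2*√W (S(W) = √(2*W) = √2*√W)
U(M, c) = -M - c/2 (U(M, c) = -((c + M) + M)/2 = -((M + c) + M)/2 = -(c + 2*M)/2 = -M - c/2)
S(-48 - 1*4)/36143 - 38884/U(64 - 50, -21) = (√2*√(-48 - 1*4))/36143 - 38884/(-(64 - 50) - ½*(-21)) = (√2*√(-48 - 4))*(1/36143) - 38884/(-1*14 + 21/2) = (√2*√(-52))*(1/36143) - 38884/(-14 + 21/2) = (√2*(2*I*√13))*(1/36143) - 38884/(-7/2) = (2*I*√26)*(1/36143) - 38884*(-2/7) = 2*I*√26/36143 + 77768/7 = 77768/7 + 2*I*√26/36143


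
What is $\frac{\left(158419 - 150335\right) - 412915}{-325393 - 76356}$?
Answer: $\frac{404831}{401749} \approx 1.0077$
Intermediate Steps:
$\frac{\left(158419 - 150335\right) - 412915}{-325393 - 76356} = \frac{\left(158419 - 150335\right) - 412915}{-401749} = \left(8084 - 412915\right) \left(- \frac{1}{401749}\right) = \left(-404831\right) \left(- \frac{1}{401749}\right) = \frac{404831}{401749}$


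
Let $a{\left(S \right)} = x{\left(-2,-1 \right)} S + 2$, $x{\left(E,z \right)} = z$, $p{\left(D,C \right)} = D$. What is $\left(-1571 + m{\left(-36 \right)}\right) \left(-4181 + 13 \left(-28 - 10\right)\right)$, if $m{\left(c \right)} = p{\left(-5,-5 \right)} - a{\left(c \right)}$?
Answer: $7545450$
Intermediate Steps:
$a{\left(S \right)} = 2 - S$ ($a{\left(S \right)} = - S + 2 = 2 - S$)
$m{\left(c \right)} = -7 + c$ ($m{\left(c \right)} = -5 - \left(2 - c\right) = -5 + \left(-2 + c\right) = -7 + c$)
$\left(-1571 + m{\left(-36 \right)}\right) \left(-4181 + 13 \left(-28 - 10\right)\right) = \left(-1571 - 43\right) \left(-4181 + 13 \left(-28 - 10\right)\right) = \left(-1571 - 43\right) \left(-4181 + 13 \left(-38\right)\right) = - 1614 \left(-4181 - 494\right) = \left(-1614\right) \left(-4675\right) = 7545450$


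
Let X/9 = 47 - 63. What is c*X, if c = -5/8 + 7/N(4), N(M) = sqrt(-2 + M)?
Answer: 90 - 504*sqrt(2) ≈ -622.76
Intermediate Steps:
c = -5/8 + 7*sqrt(2)/2 (c = -5/8 + 7/(sqrt(-2 + 4)) = -5*1/8 + 7/(sqrt(2)) = -5/8 + 7*(sqrt(2)/2) = -5/8 + 7*sqrt(2)/2 ≈ 4.3247)
X = -144 (X = 9*(47 - 63) = 9*(-16) = -144)
c*X = (-5/8 + 7*sqrt(2)/2)*(-144) = 90 - 504*sqrt(2)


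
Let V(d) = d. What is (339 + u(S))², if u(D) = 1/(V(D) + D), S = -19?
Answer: 165920161/1444 ≈ 1.1490e+5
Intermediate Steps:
u(D) = 1/(2*D) (u(D) = 1/(D + D) = 1/(2*D))
(339 + u(S))² = (339 + (½)/(-19))² = (339 + (½)*(-1/19))² = (339 - 1/38)² = (12881/38)² = 165920161/1444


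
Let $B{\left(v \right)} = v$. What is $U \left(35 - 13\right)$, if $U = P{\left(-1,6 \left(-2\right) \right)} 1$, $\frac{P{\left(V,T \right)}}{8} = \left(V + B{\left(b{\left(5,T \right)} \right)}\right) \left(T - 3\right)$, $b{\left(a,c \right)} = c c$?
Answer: $-377520$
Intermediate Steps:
$b{\left(a,c \right)} = c^{2}$
$P{\left(V,T \right)} = 8 \left(-3 + T\right) \left(V + T^{2}\right)$ ($P{\left(V,T \right)} = 8 \left(V + T^{2}\right) \left(T - 3\right) = 8 \left(V + T^{2}\right) \left(-3 + T\right) = 8 \left(-3 + T\right) \left(V + T^{2}\right)$)
$U = -17160$ ($U = \left(\left(-24\right) \left(-1\right) - 24 \left(6 \left(-2\right)\right)^{2} + 8 \left(6 \left(-2\right)\right)^{3} + 8 \cdot 6 \left(-2\right) \left(-1\right)\right) 1 = \left(24 - 24 \left(-12\right)^{2} + 8 \left(-12\right)^{3} + 8 \left(-12\right) \left(-1\right)\right) 1 = \left(24 - 3456 + 8 \left(-1728\right) + 96\right) 1 = \left(24 - 3456 - 13824 + 96\right) 1 = \left(-17160\right) 1 = -17160$)
$U \left(35 - 13\right) = - 17160 \left(35 - 13\right) = \left(-17160\right) 22 = -377520$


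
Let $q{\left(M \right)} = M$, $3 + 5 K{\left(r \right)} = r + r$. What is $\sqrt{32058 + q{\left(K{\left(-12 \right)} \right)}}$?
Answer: $\frac{3 \sqrt{89035}}{5} \approx 179.03$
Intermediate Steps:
$K{\left(r \right)} = - \frac{3}{5} + \frac{2 r}{5}$ ($K{\left(r \right)} = - \frac{3}{5} + \frac{r + r}{5} = - \frac{3}{5} + \frac{2 r}{5}$)
$\sqrt{32058 + q{\left(K{\left(-12 \right)} \right)}} = \sqrt{32058 + \left(- \frac{3}{5} + \frac{2}{5} \left(-12\right)\right)} = \sqrt{32058 - \frac{27}{5}} = \sqrt{\frac{160263}{5}} = \frac{3 \sqrt{89035}}{5}$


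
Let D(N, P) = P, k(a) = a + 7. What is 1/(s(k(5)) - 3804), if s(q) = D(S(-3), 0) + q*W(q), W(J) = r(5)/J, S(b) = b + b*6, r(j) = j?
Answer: -1/3799 ≈ -0.00026323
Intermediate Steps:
k(a) = 7 + a
S(b) = 7*b (S(b) = b + 6*b = 7*b)
W(J) = 5/J
s(q) = 5 (s(q) = 0 + q*(5/q) = 0 + 5 = 5)
1/(s(k(5)) - 3804) = 1/(5 - 3804) = 1/(-3799) = -1/3799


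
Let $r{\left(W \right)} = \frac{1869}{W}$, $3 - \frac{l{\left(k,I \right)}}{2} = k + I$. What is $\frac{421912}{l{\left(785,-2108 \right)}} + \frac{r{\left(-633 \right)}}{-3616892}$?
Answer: $\frac{80497035166385}{505977872556} \approx 159.09$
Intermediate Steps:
$l{\left(k,I \right)} = 6 - 2 I - 2 k$ ($l{\left(k,I \right)} = 6 - 2 \left(k + I\right) = 6 - 2 \left(I + k\right) = 6 - \left(2 I + 2 k\right) = 6 - 2 I - 2 k$)
$\frac{421912}{l{\left(785,-2108 \right)}} + \frac{r{\left(-633 \right)}}{-3616892} = \frac{421912}{6 - -4216 - 1570} + \frac{1869 \frac{1}{-633}}{-3616892} = \frac{421912}{6 + 4216 - 1570} + 1869 \left(- \frac{1}{633}\right) \left(- \frac{1}{3616892}\right) = \frac{421912}{2652} - - \frac{623}{763164212} = 421912 \cdot \frac{1}{2652} + \frac{623}{763164212} = \frac{105478}{663} + \frac{623}{763164212} = \frac{80497035166385}{505977872556}$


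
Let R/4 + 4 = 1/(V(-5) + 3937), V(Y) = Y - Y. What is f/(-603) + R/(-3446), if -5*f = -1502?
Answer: -10093788992/20452104765 ≈ -0.49353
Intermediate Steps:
f = 1502/5 (f = -⅕*(-1502) = 1502/5 ≈ 300.40)
V(Y) = 0
R = -62988/3937 (R = -16 + 4/(0 + 3937) = -16 + 4/3937 = -62988/3937 ≈ -15.999)
f/(-603) + R/(-3446) = (1502/5)/(-603) - 62988/3937/(-3446) = (1502/5)*(-1/603) - 62988/3937*(-1/3446) = -1502/3015 + 31494/6783451 = -10093788992/20452104765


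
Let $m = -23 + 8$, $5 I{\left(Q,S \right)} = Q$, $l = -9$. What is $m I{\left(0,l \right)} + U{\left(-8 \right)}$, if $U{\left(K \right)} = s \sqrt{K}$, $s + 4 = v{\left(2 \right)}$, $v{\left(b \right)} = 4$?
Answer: $0$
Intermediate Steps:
$I{\left(Q,S \right)} = \frac{Q}{5}$
$s = 0$ ($s = -4 + 4 = 0$)
$U{\left(K \right)} = 0$ ($U{\left(K \right)} = 0 \sqrt{K} = 0$)
$m = -15$
$m I{\left(0,l \right)} + U{\left(-8 \right)} = - 15 \cdot \frac{1}{5} \cdot 0 + 0 = \left(-15\right) 0 + 0 = 0 + 0 = 0$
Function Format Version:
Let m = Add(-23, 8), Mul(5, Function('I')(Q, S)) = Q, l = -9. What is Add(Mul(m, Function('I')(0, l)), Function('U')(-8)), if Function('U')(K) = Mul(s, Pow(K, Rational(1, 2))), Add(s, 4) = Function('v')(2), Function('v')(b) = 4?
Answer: 0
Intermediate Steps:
Function('I')(Q, S) = Mul(Rational(1, 5), Q)
s = 0 (s = Add(-4, 4) = 0)
Function('U')(K) = 0 (Function('U')(K) = Mul(0, Pow(K, Rational(1, 2))) = 0)
m = -15
Add(Mul(m, Function('I')(0, l)), Function('U')(-8)) = Add(Mul(-15, Mul(Rational(1, 5), 0)), 0) = Add(Mul(-15, 0), 0) = Add(0, 0) = 0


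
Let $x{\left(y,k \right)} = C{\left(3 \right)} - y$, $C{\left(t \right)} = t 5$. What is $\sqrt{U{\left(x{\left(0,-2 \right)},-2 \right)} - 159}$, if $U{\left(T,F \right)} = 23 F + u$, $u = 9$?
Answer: $14 i \approx 14.0 i$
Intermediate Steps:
$C{\left(t \right)} = 5 t$
$x{\left(y,k \right)} = 15 - y$ ($x{\left(y,k \right)} = 5 \cdot 3 - y = 15 - y$)
$U{\left(T,F \right)} = 9 + 23 F$ ($U{\left(T,F \right)} = 23 F + 9 = 9 + 23 F$)
$\sqrt{U{\left(x{\left(0,-2 \right)},-2 \right)} - 159} = \sqrt{\left(9 + 23 \left(-2\right)\right) - 159} = \sqrt{\left(9 - 46\right) - 159} = \sqrt{-37 - 159} = \sqrt{-196} = 14 i$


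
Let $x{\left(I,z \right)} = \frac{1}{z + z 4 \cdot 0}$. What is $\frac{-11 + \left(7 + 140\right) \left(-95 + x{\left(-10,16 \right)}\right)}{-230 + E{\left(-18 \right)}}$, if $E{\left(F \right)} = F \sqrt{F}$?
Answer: $\frac{25698935}{469856} - \frac{6033663 i \sqrt{2}}{469856} \approx 54.695 - 18.161 i$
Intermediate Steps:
$x{\left(I,z \right)} = \frac{1}{z}$ ($x{\left(I,z \right)} = \frac{1}{z + 4 z 0} = \frac{1}{z + 0} = \frac{1}{z}$)
$E{\left(F \right)} = F^{\frac{3}{2}}$
$\frac{-11 + \left(7 + 140\right) \left(-95 + x{\left(-10,16 \right)}\right)}{-230 + E{\left(-18 \right)}} = \frac{-11 + \left(7 + 140\right) \left(-95 + \frac{1}{16}\right)}{-230 + \left(-18\right)^{\frac{3}{2}}} = \frac{-11 + 147 \left(-95 + \frac{1}{16}\right)}{-230 - 54 i \sqrt{2}} = \frac{-11 + 147 \left(- \frac{1519}{16}\right)}{-230 - 54 i \sqrt{2}} = \frac{-11 - \frac{223293}{16}}{-230 - 54 i \sqrt{2}} = - \frac{223469}{16 \left(-230 - 54 i \sqrt{2}\right)}$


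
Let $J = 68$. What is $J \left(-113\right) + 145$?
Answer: $-7539$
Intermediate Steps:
$J \left(-113\right) + 145 = 68 \left(-113\right) + 145 = -7684 + 145 = -7539$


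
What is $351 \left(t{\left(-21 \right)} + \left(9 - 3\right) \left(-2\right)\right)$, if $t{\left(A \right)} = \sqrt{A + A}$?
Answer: $-4212 + 351 i \sqrt{42} \approx -4212.0 + 2274.7 i$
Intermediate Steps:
$t{\left(A \right)} = \sqrt{2} \sqrt{A}$ ($t{\left(A \right)} = \sqrt{2 A} = \sqrt{2} \sqrt{A}$)
$351 \left(t{\left(-21 \right)} + \left(9 - 3\right) \left(-2\right)\right) = 351 \left(\sqrt{2} \sqrt{-21} + \left(9 - 3\right) \left(-2\right)\right) = 351 \left(\sqrt{2} i \sqrt{21} + 6 \left(-2\right)\right) = 351 \left(i \sqrt{42} - 12\right) = 351 \left(-12 + i \sqrt{42}\right) = -4212 + 351 i \sqrt{42}$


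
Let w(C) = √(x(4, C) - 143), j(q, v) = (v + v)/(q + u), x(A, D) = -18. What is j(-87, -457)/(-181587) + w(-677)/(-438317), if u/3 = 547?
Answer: 457/141093099 - I*√161/438317 ≈ 3.239e-6 - 2.8948e-5*I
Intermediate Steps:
u = 1641 (u = 3*547 = 1641)
j(q, v) = 2*v/(1641 + q) (j(q, v) = (v + v)/(q + 1641) = (2*v)/(1641 + q) = 2*v/(1641 + q))
w(C) = I*√161 (w(C) = √(-18 - 143) = √(-161) = I*√161)
j(-87, -457)/(-181587) + w(-677)/(-438317) = (2*(-457)/(1641 - 87))/(-181587) + (I*√161)/(-438317) = (2*(-457)/1554)*(-1/181587) + (I*√161)*(-1/438317) = (2*(-457)*(1/1554))*(-1/181587) - I*√161/438317 = -457/777*(-1/181587) - I*√161/438317 = 457/141093099 - I*√161/438317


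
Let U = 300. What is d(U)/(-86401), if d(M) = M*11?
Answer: -3300/86401 ≈ -0.038194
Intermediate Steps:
d(M) = 11*M
d(U)/(-86401) = (11*300)/(-86401) = 3300*(-1/86401) = -3300/86401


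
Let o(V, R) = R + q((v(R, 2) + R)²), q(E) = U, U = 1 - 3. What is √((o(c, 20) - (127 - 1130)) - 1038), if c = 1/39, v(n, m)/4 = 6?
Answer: I*√17 ≈ 4.1231*I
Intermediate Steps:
v(n, m) = 24 (v(n, m) = 4*6 = 24)
U = -2
c = 1/39 ≈ 0.025641
q(E) = -2
o(V, R) = -2 + R (o(V, R) = R - 2 = -2 + R)
√((o(c, 20) - (127 - 1130)) - 1038) = √(((-2 + 20) - (127 - 1130)) - 1038) = √((18 - 1*(-1003)) - 1038) = √((18 + 1003) - 1038) = √(1021 - 1038) = √(-17) = I*√17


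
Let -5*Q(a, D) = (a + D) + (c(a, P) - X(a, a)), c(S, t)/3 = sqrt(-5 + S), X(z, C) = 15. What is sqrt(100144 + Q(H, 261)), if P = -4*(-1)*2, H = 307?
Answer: sqrt(2500835 - 15*sqrt(302))/5 ≈ 316.26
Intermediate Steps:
P = 8 (P = 4*2 = 8)
c(S, t) = 3*sqrt(-5 + S)
Q(a, D) = 3 - 3*sqrt(-5 + a)/5 - D/5 - a/5 (Q(a, D) = -((a + D) + (3*sqrt(-5 + a) - 1*15))/5 = -((D + a) + (3*sqrt(-5 + a) - 15))/5 = -((D + a) + (-15 + 3*sqrt(-5 + a)))/5 = -(-15 + D + a + 3*sqrt(-5 + a))/5 = 3 - 3*sqrt(-5 + a)/5 - D/5 - a/5)
sqrt(100144 + Q(H, 261)) = sqrt(100144 + (3 - 3*sqrt(-5 + 307)/5 - 1/5*261 - 1/5*307)) = sqrt(100144 + (3 - 3*sqrt(302)/5 - 261/5 - 307/5)) = sqrt(100144 + (-553/5 - 3*sqrt(302)/5)) = sqrt(500167/5 - 3*sqrt(302)/5)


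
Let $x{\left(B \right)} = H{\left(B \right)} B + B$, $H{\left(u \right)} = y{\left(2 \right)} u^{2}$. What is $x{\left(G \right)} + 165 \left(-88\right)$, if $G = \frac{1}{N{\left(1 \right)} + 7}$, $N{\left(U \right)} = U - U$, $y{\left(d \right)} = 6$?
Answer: $- \frac{4980305}{343} \approx -14520.0$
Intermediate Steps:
$N{\left(U \right)} = 0$
$G = \frac{1}{7}$ ($G = \frac{1}{0 + 7} = \frac{1}{7} \approx 0.14286$)
$H{\left(u \right)} = 6 u^{2}$
$x{\left(B \right)} = B + 6 B^{3}$ ($x{\left(B \right)} = 6 B^{2} B + B = 6 B^{3} + B = B + 6 B^{3}$)
$x{\left(G \right)} + 165 \left(-88\right) = \left(\frac{1}{7} + \frac{6}{343}\right) + 165 \left(-88\right) = \left(\frac{1}{7} + 6 \cdot \frac{1}{343}\right) - 14520 = \left(\frac{1}{7} + \frac{6}{343}\right) - 14520 = \frac{55}{343} - 14520 = - \frac{4980305}{343}$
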